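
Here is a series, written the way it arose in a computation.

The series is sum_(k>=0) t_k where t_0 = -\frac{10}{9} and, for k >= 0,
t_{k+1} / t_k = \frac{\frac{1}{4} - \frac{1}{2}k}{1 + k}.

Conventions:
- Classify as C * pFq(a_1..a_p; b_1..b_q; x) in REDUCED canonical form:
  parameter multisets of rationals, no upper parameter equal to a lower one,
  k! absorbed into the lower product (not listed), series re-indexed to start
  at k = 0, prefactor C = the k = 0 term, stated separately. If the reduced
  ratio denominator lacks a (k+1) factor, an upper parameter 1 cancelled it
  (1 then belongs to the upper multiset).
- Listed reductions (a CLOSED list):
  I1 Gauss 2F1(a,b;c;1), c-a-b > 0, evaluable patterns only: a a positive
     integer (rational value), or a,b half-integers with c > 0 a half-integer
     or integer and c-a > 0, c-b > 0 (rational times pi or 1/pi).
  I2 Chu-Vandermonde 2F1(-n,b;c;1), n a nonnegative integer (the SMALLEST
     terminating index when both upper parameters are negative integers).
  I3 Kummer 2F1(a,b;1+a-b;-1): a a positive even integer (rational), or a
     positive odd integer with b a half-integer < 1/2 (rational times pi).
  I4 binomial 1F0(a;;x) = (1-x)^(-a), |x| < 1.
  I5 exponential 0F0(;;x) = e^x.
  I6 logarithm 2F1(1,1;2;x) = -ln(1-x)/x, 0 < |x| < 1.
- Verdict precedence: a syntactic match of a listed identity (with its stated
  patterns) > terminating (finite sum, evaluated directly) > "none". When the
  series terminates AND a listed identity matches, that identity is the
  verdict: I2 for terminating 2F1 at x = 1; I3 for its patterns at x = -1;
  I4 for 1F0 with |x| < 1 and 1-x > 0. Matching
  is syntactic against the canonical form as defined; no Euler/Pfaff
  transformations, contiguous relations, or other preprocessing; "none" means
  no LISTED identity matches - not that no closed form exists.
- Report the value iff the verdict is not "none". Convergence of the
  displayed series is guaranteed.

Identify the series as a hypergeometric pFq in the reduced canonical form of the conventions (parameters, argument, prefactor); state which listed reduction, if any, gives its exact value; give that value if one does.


Canonical form: C = -\frac{10}{9} times 1F0 with upper {-\frac{1}{2}}, lower {-}, x = -\frac{1}{2}. Verdict: this is the binomial series (I4) (the 1F0 binomial series: exponent 1/2, x = -\frac{1}{2}). Value: \left(-\frac{10}{9}\right) \cdot \left(\frac{3}{2}\right)^{\frac{1}{2}}.

The tell: t_0 = -\frac{10}{9} here, and the expanded ratio factors over Q; C = -10/9, x = -1/2, roots give parameters.
Term ratio: r(k) = -\frac{1}{2} * (k-\frac{1}{2}) / [(k+1)] - rational in k. x = -\frac{1}{2}; t_0 = -\frac{10}{9}; negate the roots.


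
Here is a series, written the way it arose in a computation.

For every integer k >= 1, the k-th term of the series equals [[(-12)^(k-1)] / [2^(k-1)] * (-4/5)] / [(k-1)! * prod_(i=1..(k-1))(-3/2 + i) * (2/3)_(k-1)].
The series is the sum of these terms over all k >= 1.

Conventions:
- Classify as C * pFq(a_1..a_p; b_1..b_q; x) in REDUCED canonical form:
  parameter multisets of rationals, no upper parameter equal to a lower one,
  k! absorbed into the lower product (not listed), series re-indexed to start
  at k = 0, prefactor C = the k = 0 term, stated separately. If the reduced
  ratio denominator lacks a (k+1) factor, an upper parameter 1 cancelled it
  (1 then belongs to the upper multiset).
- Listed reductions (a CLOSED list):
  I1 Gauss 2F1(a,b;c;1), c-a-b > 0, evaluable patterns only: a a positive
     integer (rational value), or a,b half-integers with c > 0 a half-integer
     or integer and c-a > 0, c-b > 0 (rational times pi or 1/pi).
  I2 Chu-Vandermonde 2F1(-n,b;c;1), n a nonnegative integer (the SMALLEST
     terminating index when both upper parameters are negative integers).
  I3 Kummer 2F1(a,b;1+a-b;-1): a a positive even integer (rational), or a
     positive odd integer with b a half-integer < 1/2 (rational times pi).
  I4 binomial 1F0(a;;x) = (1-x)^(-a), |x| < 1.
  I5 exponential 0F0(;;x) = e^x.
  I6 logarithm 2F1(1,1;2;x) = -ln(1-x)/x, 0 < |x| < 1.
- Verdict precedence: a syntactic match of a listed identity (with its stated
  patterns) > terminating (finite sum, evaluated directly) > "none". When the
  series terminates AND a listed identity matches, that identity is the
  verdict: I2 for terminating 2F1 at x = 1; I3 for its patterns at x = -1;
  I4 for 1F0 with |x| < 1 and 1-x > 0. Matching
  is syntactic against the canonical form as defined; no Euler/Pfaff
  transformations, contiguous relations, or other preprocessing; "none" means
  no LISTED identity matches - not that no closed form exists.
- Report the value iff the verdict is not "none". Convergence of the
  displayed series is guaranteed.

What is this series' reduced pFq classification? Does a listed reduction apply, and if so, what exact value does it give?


Structural cue: from the first term -4/5: the lower running product (C = -4/5, x = -6) is a rising factorial.
Adjacent-term ratio: r(k) = (-6) * 1 / [(k-1/2) (k+2/3) (k+1)] - rational in k, leading ratio (-6); with t_0 = -4/5, classification follows.

Classification (C = -4/5): 0F2 with upper {-}, lower {-1/2, 2/3}, argument x = -6. Verdict: no listed reduction: x = -6 and upper {-} fail every I1-I6 pattern.


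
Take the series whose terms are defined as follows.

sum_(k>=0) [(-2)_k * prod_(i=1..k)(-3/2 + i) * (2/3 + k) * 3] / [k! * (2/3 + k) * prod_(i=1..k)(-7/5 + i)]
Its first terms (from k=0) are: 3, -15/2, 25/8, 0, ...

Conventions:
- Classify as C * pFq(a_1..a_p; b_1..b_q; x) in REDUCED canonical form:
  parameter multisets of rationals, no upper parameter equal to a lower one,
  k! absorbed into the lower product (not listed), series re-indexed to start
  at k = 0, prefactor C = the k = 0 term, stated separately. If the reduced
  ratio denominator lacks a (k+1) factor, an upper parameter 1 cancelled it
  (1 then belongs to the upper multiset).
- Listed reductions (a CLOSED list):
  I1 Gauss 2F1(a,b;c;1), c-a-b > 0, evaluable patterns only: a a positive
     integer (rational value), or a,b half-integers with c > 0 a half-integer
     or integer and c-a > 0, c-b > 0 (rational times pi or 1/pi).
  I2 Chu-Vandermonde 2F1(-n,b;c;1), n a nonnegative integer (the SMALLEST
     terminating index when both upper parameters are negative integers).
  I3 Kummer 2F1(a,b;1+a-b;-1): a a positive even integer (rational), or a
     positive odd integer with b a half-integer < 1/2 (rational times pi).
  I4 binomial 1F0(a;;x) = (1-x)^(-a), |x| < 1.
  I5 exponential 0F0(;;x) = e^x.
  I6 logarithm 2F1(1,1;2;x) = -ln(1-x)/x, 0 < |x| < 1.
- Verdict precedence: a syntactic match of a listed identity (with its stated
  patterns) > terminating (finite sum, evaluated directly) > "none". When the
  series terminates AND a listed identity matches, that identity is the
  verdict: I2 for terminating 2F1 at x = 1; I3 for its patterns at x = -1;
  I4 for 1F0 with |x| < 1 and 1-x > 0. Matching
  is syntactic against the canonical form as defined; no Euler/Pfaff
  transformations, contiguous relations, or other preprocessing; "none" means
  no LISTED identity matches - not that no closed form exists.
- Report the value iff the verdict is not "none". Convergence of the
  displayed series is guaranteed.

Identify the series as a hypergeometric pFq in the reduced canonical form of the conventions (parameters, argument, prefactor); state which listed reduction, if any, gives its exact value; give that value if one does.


Reduced: x = 1, 2F1, upper = {-2, -1/2}, lower = {-2/5}, C = 3. Verdict (x = 1): Vandermonde's identity (I2) applies (terminating 2F1 at x = 1 with n = 2, b = -1/2, c = -2/5). Value: -11/8.

Key observation: t_0 being 3, the lower running product (C = 3, x = 1) is a rising factorial.
Consecutive-term ratio: r(k) = 1 * (k-2) (k-1/2) / [(k-2/5) (k+1)] ; factor over Q: parameters, x = 1, and C = 3.


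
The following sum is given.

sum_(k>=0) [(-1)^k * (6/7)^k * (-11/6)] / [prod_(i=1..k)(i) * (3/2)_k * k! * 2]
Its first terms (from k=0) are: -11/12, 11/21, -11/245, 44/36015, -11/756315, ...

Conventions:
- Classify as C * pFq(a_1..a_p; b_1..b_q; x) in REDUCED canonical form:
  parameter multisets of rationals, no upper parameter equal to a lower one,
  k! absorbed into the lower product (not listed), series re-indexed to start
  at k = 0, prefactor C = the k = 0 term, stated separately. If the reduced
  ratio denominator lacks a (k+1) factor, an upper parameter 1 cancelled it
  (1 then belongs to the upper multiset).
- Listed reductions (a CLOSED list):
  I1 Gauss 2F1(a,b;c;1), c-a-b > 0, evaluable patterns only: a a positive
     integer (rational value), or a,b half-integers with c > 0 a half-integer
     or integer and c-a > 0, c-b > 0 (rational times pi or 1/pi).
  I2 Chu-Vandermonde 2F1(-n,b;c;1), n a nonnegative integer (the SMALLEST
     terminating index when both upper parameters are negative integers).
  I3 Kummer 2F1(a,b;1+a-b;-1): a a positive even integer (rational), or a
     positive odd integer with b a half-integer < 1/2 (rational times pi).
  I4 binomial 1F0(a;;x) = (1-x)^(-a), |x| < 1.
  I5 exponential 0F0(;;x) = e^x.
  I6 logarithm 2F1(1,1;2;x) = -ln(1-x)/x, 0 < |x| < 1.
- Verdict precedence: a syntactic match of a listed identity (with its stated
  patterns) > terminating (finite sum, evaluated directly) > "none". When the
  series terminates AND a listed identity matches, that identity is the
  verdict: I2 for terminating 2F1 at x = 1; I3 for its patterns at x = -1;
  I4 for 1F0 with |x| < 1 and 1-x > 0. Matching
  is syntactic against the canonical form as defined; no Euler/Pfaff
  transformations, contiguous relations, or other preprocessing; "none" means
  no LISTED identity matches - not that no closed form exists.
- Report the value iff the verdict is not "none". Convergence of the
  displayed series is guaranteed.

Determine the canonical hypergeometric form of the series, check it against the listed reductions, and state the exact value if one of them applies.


The series (x = -6/7) is 0F2: upper {-}, lower {1, 3/2}, prefactor -11/12. Verdict: none - this 0F2 at x = -6/7 matches no listed pattern, and upper {-} holds no stopper.

The tell: x = (-6/7) and the (-1)^k factor (prefactor -11/12) folds into the argument's sign.
Term ratio: r(k) = (-6/7) * 1 / [(k+1) (k+3/2) (k+1)] - rational; roots negated = parameters, x = (-6/7), C = -11/12.


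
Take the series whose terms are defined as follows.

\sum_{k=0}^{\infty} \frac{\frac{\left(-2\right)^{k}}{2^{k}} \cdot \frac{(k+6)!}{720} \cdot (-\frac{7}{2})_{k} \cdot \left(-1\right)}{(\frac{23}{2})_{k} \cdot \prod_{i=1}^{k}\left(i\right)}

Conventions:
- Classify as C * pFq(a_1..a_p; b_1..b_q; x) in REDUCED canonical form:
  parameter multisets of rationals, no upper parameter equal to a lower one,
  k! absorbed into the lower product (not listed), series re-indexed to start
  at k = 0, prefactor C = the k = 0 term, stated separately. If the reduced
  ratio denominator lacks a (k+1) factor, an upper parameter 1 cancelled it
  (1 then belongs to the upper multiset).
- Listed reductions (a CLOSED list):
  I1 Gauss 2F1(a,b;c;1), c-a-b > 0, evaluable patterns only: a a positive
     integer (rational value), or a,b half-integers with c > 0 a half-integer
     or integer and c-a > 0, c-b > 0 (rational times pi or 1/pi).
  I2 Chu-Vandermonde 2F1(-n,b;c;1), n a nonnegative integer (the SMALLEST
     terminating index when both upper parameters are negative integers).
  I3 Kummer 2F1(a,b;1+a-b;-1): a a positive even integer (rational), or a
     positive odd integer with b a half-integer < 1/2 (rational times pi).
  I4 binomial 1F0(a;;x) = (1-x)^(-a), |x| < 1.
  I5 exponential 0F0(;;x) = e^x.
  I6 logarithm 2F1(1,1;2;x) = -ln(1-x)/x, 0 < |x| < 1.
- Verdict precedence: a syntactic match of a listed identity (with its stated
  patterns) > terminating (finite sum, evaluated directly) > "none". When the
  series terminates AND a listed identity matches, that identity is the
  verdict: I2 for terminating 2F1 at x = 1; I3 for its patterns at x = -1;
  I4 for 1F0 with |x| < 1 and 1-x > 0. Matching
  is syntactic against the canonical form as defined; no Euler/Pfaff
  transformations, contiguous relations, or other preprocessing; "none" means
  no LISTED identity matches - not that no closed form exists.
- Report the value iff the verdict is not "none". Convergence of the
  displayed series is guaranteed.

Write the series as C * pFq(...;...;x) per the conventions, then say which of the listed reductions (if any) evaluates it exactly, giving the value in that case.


With C = -1: the canonical form is 2F1(-\frac{7}{2}, 7; \frac{23}{2}; -1). Verdict: Kummer (I3) fires (x = -1; c = \frac{23}{2} equals 1+a-b for upper {-\frac{7}{2}, 7}: listed pattern). Value: \left(-\frac{14549535}{8388608}\right) \cdot \pi.

Structural cue: t_0 = -1 here, and the factorial ratio (prefactor -1) (k+a-1)!/(a-1)! is a rising factorial (a)_k.
Ratio: r(k) = -1 * (k-\frac{7}{2}) (k+7) / [(k+\frac{23}{2}) (k+1)] - rational in k, leading ratio -1; with t_0 = -1, classification follows.


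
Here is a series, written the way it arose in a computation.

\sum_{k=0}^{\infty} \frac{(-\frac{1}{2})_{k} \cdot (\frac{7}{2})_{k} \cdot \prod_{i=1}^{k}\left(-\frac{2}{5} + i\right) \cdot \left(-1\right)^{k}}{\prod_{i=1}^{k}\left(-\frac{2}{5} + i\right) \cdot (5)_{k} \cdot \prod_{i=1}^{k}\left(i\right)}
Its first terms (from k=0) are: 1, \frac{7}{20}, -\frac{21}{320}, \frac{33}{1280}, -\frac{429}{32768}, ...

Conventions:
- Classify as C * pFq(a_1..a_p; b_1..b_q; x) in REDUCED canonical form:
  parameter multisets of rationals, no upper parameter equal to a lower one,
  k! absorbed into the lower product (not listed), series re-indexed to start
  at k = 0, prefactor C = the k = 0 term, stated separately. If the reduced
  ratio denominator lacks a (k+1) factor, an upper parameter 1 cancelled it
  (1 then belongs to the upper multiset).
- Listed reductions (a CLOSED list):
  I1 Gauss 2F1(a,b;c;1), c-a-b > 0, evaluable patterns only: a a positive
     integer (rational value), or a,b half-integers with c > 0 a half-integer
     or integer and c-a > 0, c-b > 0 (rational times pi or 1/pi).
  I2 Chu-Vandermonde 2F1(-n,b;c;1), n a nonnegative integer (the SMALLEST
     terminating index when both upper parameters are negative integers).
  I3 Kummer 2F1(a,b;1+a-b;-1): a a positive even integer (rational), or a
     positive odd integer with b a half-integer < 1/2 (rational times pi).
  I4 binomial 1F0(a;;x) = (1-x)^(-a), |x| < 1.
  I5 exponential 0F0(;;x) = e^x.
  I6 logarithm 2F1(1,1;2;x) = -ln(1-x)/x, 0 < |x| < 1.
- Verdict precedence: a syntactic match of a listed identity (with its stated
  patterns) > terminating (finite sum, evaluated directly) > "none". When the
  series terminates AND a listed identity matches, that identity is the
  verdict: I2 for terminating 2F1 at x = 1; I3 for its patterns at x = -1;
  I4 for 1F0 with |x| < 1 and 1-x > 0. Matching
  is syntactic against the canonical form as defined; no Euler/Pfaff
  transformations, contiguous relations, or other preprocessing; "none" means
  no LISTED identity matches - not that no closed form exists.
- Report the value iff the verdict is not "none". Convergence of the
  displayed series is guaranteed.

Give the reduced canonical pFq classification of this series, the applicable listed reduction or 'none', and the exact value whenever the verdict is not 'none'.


Canonical form: C = 1 times 2F1 with upper {-\frac{1}{2}, \frac{7}{2}}, lower {5}, x = -1. Verdict: none here - no I1-I6 shape fits x = -1 with lower {5}.

First insight: t_0 = 1 here, and the lower running product (C = 1, x = -1) is a rising factorial.
Term ratio: r(k) = -1 * (k-\frac{1}{2}) (k+\frac{7}{2}) / [(k+5) (k+1)] ; factor over Q: parameters, x = -1, and C = 1.


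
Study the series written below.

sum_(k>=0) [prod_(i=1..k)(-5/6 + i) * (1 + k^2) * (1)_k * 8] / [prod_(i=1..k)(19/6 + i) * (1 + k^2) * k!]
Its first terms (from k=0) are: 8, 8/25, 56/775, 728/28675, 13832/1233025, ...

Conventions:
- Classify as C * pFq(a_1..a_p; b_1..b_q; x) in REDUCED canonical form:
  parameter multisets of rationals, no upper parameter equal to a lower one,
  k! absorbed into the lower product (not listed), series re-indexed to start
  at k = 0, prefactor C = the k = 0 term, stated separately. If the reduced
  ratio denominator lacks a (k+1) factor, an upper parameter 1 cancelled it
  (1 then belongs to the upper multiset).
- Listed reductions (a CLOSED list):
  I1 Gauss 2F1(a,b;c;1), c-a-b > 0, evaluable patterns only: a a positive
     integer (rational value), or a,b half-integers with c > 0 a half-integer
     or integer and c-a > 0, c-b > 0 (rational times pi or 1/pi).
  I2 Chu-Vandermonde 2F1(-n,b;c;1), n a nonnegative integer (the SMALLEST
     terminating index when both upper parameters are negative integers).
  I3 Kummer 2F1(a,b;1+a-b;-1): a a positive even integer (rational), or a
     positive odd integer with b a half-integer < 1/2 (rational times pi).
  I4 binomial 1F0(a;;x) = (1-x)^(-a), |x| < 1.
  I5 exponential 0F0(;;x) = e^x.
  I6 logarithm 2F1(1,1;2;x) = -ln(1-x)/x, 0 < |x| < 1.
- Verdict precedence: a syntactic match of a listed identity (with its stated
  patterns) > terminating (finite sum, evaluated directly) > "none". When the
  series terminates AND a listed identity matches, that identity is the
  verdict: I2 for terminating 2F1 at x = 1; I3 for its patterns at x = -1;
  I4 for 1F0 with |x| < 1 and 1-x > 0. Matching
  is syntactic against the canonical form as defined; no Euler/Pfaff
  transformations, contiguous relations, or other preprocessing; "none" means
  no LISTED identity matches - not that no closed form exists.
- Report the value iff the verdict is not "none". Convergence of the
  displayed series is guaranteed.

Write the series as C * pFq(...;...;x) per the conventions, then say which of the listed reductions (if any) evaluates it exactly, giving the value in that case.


Prefactor 8, argument 1: 2F1 with upper {1/6, 1} over lower {25/6}. Verdict: this is Gauss (I1, integer-parameter pattern) (x = 1: the Gamma ratio telescopes since c-a-b = 3 > 0 and a = 1 in Z>0). Its exact value is 76/9.

First insight: t_0 = 8 here, and the lower running product (C = 8, x = 1) is a rising factorial.
Ratio: r(k) = 1 * (k+1/6) (k+1) / [(k+25/6) (k+1)] ; factor over Q: parameters, x = 1, and C = 8.


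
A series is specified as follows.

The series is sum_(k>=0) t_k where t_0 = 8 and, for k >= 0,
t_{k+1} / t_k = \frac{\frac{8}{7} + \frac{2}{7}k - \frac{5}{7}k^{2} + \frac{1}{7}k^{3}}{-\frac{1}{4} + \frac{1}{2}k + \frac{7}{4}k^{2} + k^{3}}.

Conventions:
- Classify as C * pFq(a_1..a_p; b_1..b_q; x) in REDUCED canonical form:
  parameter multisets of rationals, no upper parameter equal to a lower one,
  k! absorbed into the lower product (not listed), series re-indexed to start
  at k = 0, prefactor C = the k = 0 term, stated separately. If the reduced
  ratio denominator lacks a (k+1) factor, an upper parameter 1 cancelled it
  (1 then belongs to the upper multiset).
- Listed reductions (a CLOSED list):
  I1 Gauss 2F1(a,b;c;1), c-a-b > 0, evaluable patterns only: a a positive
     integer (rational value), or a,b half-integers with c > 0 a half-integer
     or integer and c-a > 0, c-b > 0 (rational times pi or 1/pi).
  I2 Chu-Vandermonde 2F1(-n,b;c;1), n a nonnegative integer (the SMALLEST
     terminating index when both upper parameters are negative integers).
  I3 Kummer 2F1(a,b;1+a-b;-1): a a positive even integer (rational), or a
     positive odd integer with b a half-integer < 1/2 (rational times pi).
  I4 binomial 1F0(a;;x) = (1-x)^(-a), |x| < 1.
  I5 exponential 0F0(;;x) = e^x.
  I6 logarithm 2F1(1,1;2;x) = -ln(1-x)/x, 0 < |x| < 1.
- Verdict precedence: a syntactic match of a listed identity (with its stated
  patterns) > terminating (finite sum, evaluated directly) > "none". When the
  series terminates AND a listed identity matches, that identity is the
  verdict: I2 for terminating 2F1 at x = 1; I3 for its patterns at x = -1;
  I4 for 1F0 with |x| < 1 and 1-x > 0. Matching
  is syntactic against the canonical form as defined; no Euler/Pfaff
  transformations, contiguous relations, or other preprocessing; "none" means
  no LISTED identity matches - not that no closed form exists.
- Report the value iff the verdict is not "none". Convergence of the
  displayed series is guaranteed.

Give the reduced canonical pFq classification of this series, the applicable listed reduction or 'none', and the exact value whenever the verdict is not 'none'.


Canonical form: C = 8 times 2F1 with upper {-4, -2}, lower {-\frac{1}{4}}, x = \frac{1}{7}. Verdict: terminating. (-2)_k vanishes past k = 2, leaving a 3-term sum, computed directly. Value: -\frac{1912}{49}.

The tell: t_0 being 8, the parameter 1 appears in both the upper and lower lists and cancels.
Ratio: r(k) = \frac{1}{7} * (k-4) (k-2) / [(k-\frac{1}{4}) (k+1)] ; factor over Q: parameters, x = \frac{1}{7}, and C = 8.


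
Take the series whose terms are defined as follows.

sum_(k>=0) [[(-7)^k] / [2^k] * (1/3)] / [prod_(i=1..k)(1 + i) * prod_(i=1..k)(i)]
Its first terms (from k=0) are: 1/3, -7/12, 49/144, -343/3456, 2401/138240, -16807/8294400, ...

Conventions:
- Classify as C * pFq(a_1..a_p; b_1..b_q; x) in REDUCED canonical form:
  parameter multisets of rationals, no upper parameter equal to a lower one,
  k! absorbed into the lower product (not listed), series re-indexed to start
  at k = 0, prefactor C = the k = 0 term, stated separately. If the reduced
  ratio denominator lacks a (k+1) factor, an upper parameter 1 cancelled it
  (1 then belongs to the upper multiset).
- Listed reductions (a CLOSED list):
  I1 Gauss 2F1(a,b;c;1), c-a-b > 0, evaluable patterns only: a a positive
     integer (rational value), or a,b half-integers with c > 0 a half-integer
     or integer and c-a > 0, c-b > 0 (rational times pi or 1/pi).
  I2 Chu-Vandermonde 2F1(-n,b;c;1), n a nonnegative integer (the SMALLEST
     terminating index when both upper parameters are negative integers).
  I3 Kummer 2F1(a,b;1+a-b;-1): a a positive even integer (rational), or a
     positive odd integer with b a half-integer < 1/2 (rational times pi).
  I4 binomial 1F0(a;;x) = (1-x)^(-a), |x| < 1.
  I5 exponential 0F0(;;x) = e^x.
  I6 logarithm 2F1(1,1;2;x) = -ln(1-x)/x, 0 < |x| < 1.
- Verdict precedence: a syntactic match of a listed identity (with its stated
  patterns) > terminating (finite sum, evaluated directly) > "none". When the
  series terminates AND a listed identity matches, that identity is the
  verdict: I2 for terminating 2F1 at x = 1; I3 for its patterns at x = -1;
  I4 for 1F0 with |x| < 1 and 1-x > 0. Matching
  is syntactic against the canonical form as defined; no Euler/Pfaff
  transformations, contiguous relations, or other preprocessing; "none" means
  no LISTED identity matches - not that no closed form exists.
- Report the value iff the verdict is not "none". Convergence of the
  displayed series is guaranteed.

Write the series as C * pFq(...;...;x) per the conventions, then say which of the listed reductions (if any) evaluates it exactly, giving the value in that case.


The series (x = -7/2) is 0F1: upper {-}, lower {2}, prefactor 1/3. Verdict: none (x = -7/2): each listed identity misses the multisets {-} ; {2}.

Key step: with t_0 = 1/3, the lower running product (prefactor 1/3) is a rising factorial.
Consecutive-term ratio: r(k) = (-7/2) * 1 / [(k+2) (k+1)] - rational; roots negated = parameters, x = (-7/2), C = 1/3.


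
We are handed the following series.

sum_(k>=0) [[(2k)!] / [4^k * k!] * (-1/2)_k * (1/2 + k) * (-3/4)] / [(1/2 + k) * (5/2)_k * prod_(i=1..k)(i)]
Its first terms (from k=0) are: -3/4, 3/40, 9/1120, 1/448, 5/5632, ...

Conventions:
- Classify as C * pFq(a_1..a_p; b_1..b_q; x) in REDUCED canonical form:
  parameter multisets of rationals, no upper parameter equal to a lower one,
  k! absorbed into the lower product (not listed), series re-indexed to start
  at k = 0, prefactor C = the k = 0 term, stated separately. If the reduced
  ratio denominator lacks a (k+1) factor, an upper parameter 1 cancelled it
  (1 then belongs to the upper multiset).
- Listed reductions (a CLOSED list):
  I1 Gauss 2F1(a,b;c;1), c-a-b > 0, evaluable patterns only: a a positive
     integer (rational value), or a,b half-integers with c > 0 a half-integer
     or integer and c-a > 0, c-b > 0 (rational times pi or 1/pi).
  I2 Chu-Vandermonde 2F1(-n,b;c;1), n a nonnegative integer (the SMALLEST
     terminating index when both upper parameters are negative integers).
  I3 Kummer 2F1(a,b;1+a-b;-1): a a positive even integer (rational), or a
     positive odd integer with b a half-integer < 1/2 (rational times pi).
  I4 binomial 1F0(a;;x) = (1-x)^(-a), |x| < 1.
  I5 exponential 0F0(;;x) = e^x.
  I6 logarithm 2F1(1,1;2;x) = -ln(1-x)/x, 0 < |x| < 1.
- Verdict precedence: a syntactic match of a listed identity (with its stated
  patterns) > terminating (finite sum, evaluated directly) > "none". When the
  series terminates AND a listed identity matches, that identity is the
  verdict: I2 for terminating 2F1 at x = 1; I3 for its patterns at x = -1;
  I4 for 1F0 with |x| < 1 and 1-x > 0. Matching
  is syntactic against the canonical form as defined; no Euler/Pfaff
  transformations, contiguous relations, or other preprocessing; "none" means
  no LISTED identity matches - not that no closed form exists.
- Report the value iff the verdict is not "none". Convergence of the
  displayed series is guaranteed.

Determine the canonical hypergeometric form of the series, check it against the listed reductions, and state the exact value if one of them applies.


At argument 1: a 2F1 with upper {-1/2, 1/2}, lower {5/2}, scaled by C = -3/4. Verdict: the half-integer Gauss pattern (I1) applies (x = 1; upper {-1/2, 1/2} half-integers, c = 5/2 in the evaluable pattern). Sum: (-27/128) * pi.

The tell: t_0 = -3/4 here, and the factor k + 1/2 cancels (top and bottom), leaving C = -3/4, x = 1.
Step ratio: r(k) = 1 * (k-1/2) (k+1/2) / [(k+5/2) (k+1)] - rational in k. x = 1; t_0 = -3/4; negate the roots.


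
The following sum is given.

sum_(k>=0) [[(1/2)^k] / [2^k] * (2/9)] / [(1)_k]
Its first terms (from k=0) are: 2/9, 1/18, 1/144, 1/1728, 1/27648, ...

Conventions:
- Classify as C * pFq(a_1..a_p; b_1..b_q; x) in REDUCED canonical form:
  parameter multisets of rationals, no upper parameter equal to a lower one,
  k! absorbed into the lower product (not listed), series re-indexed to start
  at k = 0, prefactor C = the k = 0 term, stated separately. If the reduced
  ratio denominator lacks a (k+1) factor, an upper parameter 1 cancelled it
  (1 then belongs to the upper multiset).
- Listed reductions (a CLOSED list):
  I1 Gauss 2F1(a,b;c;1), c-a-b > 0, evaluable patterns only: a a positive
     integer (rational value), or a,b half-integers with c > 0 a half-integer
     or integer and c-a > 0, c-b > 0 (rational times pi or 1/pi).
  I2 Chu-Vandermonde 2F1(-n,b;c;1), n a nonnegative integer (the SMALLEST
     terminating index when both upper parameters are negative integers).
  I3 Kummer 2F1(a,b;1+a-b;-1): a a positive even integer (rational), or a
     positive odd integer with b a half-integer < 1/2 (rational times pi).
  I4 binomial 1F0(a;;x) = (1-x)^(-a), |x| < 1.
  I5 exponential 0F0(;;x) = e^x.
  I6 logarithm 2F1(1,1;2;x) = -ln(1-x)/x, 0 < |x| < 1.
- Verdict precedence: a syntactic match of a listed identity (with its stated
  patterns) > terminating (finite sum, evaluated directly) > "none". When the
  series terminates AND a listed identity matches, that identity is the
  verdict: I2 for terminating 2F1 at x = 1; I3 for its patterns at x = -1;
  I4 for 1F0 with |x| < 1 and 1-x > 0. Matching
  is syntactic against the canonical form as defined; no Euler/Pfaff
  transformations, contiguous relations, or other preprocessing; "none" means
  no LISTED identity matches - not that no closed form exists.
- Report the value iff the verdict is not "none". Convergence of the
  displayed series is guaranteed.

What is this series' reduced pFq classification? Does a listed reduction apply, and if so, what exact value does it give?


The series (x = 1/4) is 0F0: upper {-}, lower {-}, prefactor 2/9. Verdict: this is the exponential series (I5) (the 0F0 exponential series at x = 1/4). Its exact value is (2/9) * e^(1/4).

Key step: with t_0 = 2/9, (1)_k (C = 2/9) is k! itself.
Consecutive-term ratio: r(k) = (1/4) * 1 / [(k+1)] - rational; roots negated = parameters, x = (1/4), C = 2/9.


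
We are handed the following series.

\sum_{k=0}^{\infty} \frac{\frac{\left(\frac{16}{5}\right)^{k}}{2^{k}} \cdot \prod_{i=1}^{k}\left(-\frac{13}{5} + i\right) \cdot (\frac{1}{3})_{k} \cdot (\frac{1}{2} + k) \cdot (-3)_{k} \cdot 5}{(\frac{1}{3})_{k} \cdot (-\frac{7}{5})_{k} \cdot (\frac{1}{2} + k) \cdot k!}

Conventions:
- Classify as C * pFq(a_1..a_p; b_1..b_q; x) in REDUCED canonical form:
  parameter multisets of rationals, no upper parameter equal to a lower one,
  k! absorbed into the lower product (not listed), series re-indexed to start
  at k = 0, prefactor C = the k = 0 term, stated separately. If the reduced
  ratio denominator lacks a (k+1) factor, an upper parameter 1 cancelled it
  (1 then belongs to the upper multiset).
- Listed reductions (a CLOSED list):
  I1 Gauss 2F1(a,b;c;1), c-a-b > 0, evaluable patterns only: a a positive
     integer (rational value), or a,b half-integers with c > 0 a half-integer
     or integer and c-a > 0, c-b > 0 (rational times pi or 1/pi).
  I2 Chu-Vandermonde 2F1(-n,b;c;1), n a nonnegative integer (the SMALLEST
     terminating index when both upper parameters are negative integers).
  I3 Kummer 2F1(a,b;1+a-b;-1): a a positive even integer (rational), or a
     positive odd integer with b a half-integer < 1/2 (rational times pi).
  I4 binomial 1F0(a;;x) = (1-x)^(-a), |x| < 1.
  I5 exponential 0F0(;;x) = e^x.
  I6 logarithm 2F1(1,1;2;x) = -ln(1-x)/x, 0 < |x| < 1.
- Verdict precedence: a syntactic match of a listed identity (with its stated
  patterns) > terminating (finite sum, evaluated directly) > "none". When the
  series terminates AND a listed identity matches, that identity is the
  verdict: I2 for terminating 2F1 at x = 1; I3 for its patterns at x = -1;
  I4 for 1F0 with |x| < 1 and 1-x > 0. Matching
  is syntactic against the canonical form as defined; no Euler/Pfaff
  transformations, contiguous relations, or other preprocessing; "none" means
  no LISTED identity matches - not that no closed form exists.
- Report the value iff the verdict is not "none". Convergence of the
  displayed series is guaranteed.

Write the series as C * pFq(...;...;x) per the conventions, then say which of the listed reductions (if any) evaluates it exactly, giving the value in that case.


Classification (C = 5): 2F1 with upper {-3, -\frac{8}{5}}, lower {-\frac{7}{5}}, argument x = \frac{8}{5}. Verdict: terminating. With -3 upstairs the series is a 4-term polynomial sum; evaluated term by term. Hence: \frac{3499}{175}.

Key observation: t_0 = 5 here, and k + 1/2 divides numerator and denominator alike; C = 5 after cancelling.
Term ratio: r(k) = \frac{8}{5} * (k-3) (k-\frac{8}{5}) / [(k-\frac{7}{5}) (k+1)] - rational in k. x = \frac{8}{5}; t_0 = 5; negate the roots.


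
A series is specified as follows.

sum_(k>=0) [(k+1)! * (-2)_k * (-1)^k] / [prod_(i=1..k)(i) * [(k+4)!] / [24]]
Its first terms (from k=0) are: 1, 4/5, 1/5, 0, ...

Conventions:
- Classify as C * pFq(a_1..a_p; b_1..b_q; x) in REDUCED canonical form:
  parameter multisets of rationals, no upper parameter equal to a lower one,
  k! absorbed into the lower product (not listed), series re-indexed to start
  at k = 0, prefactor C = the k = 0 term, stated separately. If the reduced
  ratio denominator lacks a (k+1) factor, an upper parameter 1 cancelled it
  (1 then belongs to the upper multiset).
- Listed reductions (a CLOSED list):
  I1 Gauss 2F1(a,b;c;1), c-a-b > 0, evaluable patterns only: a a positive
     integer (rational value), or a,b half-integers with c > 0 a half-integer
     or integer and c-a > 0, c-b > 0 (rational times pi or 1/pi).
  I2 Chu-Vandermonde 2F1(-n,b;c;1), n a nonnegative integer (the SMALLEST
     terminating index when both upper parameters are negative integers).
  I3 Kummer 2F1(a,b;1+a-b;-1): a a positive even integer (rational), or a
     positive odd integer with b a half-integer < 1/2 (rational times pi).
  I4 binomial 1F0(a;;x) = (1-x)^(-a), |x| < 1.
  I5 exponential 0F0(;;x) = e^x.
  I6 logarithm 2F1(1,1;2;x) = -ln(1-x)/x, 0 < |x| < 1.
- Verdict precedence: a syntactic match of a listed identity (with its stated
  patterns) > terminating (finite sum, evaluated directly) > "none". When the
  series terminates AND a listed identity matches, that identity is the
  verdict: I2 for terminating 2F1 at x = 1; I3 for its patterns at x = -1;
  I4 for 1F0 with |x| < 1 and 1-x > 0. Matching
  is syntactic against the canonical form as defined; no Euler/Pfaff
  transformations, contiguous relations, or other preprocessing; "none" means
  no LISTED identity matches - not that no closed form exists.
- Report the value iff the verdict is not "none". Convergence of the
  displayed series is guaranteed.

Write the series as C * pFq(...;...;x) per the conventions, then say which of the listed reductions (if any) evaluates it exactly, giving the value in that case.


This is 1 * 2F1(-2, 2; 5; -1) in reduced canonical form. Verdict: this is the Kummer evaluation I3 (x = -1; c = 5 equals 1+a-b for upper {-2, 2}: listed pattern). Exact value: 2.

Key observation: t_0 being 1, the denominator's factorial ratio (C = 1, x = -1) is a lower Pochhammer.
Adjacent-term ratio: r(k) = (-1) * (k-2) (k+2) / [(k+5) (k+1)] - poly over poly, x = (-1) from leading terms; C = 1 at k = 0.


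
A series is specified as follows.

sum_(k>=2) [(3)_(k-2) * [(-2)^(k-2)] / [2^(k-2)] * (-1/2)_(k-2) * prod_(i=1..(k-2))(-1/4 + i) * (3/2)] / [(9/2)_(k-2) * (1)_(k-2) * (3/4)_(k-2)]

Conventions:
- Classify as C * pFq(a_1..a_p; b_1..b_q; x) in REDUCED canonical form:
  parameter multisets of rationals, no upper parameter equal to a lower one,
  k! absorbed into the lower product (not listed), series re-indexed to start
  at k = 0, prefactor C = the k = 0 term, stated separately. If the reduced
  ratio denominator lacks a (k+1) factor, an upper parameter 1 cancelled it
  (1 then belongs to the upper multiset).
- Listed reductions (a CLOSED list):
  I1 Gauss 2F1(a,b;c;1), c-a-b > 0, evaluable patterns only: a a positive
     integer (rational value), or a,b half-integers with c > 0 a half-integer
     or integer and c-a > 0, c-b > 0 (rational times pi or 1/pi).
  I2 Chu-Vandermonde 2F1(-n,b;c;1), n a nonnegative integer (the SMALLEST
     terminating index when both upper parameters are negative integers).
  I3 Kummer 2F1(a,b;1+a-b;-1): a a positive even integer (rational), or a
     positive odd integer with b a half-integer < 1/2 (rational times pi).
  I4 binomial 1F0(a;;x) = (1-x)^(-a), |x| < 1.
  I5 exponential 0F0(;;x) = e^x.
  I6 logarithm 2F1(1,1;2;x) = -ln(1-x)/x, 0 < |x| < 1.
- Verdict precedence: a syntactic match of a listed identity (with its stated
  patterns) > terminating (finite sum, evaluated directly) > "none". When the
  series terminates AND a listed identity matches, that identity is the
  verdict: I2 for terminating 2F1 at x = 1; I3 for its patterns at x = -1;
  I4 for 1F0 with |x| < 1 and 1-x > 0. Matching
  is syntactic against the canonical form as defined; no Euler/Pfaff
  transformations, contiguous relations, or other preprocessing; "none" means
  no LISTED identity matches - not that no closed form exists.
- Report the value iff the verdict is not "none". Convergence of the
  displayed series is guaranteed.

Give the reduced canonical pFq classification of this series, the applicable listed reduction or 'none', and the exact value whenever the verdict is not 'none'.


First insight: t_0 = 3/2 here, and the running product (C = 3/2, x = -1) telescopes to a rising factorial.
Adjacent-term ratio: r(k) = (-1) * (k-1/2) (k+3) / [(k+9/2) (k+1)] - rational; roots negated = parameters, x = (-1), C = 3/2.

This is 3/2 * 2F1(-1/2, 3; 9/2; -1) in reduced canonical form. Verdict at x = -1: Kummer (I3) matches (x = -1; c = 9/2 equals 1+a-b for upper {-1/2, 3}: listed pattern). Sum: (315/512) * pi.


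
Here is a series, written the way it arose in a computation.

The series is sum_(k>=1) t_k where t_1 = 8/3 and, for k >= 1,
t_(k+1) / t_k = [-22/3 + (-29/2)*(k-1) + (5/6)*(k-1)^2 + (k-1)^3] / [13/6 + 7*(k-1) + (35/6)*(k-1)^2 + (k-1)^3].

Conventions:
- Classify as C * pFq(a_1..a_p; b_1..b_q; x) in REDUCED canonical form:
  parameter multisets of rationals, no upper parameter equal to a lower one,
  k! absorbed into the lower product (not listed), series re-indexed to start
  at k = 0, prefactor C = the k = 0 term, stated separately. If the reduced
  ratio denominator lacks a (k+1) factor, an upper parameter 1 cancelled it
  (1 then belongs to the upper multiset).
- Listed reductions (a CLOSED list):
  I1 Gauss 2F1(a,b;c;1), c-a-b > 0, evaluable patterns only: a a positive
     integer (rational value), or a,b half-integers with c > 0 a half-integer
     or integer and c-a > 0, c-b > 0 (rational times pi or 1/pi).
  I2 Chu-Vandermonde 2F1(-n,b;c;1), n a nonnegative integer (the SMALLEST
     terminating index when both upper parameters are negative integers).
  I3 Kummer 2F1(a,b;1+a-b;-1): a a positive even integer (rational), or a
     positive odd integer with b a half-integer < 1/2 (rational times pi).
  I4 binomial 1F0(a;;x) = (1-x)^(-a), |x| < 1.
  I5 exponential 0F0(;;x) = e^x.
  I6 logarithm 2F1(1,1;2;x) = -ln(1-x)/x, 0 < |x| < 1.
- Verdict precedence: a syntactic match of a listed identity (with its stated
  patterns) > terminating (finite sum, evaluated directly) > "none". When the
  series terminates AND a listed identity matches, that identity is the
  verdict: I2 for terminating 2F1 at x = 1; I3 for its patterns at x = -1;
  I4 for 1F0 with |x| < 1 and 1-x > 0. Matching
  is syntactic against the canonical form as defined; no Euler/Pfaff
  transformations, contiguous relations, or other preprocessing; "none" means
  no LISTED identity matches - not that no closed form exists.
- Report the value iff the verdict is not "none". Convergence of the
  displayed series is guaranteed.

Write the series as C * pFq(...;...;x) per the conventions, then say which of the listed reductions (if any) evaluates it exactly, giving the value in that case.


Key observation: t_0 = 8/3 here, and the ratio is unreduced: k + 1/2 divides both sides (C = 8/3, x = 1).
Step ratio: r(k) = 1 * (k-11/3) (k+4) / [(k+13/3) (k+1)] ; factor over Q: parameters, x = 1, and C = 8/3.

The series (x = 1) is 2F1: upper {-11/3, 4}, lower {13/3}, prefactor 8/3. Verdict: the Gauss summation I1 applies (x = 1: the Gamma ratio telescopes since c-a-b = 4 > 0 and a = 4 in Z>0). Hence: 8/729.


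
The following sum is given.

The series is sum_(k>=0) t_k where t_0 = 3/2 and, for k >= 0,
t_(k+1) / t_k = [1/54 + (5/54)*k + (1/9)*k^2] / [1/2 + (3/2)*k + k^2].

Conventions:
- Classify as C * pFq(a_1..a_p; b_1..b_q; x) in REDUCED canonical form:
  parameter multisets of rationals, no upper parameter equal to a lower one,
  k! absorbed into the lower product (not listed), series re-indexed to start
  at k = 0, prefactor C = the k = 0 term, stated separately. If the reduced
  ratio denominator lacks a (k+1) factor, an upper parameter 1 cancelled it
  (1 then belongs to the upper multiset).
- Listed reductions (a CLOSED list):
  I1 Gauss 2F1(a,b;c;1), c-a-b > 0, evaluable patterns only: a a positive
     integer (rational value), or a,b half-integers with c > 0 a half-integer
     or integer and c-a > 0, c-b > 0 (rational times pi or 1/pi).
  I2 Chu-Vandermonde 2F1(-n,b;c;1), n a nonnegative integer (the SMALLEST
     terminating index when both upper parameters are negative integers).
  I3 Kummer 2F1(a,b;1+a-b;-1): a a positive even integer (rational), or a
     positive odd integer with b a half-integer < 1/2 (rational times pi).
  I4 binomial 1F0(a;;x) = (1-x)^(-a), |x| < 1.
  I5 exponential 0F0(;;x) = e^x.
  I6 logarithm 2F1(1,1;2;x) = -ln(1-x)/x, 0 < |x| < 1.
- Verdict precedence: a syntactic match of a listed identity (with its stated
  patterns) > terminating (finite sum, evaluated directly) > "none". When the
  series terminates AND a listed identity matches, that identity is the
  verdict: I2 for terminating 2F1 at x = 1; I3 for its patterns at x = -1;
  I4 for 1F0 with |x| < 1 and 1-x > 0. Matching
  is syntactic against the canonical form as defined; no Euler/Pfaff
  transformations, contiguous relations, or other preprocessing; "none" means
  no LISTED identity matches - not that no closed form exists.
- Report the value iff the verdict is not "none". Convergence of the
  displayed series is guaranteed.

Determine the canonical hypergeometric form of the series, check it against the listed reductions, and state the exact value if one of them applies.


The series (x = 1/9) is 1F0: upper {1/3}, lower {-}, prefactor 3/2. Verdict at x = 1/9: the I4 binomial reduction matches (the 1F0 binomial series: exponent -1/3, x = 1/9). Hence: (3/2) * (8/9)^(-1/3).

Structural cue: t_0 being 3/2, cancel k + 1/2 from the displayed ratio first; then C = 3/2, x = 1/9.
Term ratio: r(k) = (1/9) * (k+1/3) / [(k+1)] - rational in k, leading ratio (1/9); with t_0 = 3/2, classification follows.
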